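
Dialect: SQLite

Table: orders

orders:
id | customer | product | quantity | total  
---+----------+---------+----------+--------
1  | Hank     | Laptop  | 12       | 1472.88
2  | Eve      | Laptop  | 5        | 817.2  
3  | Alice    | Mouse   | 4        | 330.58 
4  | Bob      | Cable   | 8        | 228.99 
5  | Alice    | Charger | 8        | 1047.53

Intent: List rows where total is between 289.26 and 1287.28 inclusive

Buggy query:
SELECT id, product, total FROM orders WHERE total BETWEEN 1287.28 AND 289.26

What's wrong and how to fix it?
Bug: The bounds are reversed; BETWEEN a AND b requires a <= b to match anything

Fix: Write BETWEEN 289.26 AND 1287.28

Corrected query:
SELECT id, product, total FROM orders WHERE total BETWEEN 289.26 AND 1287.28

Result:
id | product | total  
---+---------+--------
2  | Laptop  | 817.2  
3  | Mouse   | 330.58 
5  | Charger | 1047.53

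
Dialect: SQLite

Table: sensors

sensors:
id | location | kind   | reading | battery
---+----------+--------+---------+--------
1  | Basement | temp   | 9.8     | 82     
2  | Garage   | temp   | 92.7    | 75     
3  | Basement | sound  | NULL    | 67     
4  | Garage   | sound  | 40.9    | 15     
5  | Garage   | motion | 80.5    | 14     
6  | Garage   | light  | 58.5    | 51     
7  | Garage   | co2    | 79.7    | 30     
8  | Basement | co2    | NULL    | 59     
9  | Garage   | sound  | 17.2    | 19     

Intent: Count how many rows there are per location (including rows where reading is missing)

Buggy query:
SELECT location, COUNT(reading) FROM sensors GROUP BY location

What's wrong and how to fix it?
Bug: COUNT(column) counts non-NULL values only; rows with NULL reading aren't counted

Fix: Use COUNT(*) to count all rows regardless of NULL

Corrected query:
SELECT location, COUNT(*) FROM sensors GROUP BY location

Result:
location | COUNT(*)
---------+---------
Basement | 3       
Garage   | 6       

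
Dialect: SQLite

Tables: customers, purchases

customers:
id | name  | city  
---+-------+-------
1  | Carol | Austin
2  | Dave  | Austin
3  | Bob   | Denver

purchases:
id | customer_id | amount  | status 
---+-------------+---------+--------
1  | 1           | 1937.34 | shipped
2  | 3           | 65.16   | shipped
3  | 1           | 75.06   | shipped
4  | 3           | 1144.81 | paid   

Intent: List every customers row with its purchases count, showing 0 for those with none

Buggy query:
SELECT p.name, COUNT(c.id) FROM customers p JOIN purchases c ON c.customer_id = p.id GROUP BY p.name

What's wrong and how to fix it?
Bug: INNER JOIN drops customers rows that have no matching purchases rows

Fix: Switch to LEFT JOIN to retain unmatched parent rows

Corrected query:
SELECT p.name, COUNT(c.id) FROM customers p LEFT JOIN purchases c ON c.customer_id = p.id GROUP BY p.name

Result:
name  | COUNT(c.id)
------+------------
Bob   | 2          
Carol | 2          
Dave  | 0          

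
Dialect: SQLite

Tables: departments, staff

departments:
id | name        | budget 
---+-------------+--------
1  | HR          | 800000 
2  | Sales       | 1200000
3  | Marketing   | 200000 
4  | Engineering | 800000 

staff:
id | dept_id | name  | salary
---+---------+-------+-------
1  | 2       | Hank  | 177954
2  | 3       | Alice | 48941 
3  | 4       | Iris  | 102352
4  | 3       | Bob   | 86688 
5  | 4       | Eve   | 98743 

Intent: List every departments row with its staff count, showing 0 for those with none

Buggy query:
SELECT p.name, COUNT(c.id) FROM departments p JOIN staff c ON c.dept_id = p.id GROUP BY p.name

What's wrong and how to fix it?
Bug: INNER JOIN drops departments rows that have no matching staff rows

Fix: Switch to LEFT JOIN to retain unmatched parent rows

Corrected query:
SELECT p.name, COUNT(c.id) FROM departments p LEFT JOIN staff c ON c.dept_id = p.id GROUP BY p.name

Result:
name        | COUNT(c.id)
------------+------------
Engineering | 2          
HR          | 0          
Marketing   | 2          
Sales       | 1          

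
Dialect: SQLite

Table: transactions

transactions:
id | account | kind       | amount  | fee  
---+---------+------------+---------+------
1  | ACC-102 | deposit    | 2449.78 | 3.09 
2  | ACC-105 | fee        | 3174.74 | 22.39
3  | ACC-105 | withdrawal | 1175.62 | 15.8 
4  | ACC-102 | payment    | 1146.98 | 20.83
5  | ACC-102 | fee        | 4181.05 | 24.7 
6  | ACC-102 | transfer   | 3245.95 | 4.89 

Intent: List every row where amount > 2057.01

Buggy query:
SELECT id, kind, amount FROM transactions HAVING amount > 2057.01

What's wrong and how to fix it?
Bug: HAVING filters the output of aggregation, but this query has no GROUP BY and no aggregate functions, so SQLite rejects it (HAVING clause on a non-aggregate query); the condition here is per row

Fix: Use WHERE for row-level filtering

Corrected query:
SELECT id, kind, amount FROM transactions WHERE amount > 2057.01

Result:
id | kind     | amount 
---+----------+--------
1  | deposit  | 2449.78
2  | fee      | 3174.74
5  | fee      | 4181.05
6  | transfer | 3245.95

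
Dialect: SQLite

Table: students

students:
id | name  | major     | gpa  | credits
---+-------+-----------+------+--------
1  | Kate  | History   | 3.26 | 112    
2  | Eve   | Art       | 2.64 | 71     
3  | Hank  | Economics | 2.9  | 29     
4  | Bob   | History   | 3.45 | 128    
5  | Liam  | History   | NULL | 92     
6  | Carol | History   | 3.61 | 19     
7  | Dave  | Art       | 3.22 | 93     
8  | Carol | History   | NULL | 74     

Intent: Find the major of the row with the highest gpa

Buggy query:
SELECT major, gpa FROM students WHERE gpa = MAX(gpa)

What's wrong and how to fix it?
Bug: WHERE is evaluated per row; an aggregate over the whole table isn't defined there

Fix: Use a subquery: WHERE gpa = (SELECT MAX(gpa) FROM students)

Corrected query:
SELECT major, gpa FROM students WHERE gpa = (SELECT MAX(gpa) FROM students)

Result:
major   | gpa 
--------+-----
History | 3.61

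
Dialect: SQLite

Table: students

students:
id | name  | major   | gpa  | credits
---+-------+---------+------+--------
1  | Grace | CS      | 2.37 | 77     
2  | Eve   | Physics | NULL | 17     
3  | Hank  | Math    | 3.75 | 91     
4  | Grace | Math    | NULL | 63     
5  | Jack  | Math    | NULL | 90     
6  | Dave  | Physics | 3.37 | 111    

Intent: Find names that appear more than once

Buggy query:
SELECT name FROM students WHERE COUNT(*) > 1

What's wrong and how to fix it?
Bug: COUNT(*) is an aggregate and cannot be used in WHERE

Fix: Group first, then use HAVING for the count condition

Corrected query:
SELECT name FROM students GROUP BY name HAVING COUNT(*) > 1

Result:
name 
-----
Grace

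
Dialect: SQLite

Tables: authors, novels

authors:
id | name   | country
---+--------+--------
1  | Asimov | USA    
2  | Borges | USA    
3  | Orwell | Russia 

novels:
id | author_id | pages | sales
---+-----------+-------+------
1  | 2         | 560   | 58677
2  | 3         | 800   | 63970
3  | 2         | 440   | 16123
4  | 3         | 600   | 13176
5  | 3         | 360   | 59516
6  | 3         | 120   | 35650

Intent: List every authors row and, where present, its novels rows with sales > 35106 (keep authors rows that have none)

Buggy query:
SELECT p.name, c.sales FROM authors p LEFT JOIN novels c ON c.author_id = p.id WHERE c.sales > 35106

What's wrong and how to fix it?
Bug: Filtering c.sales in WHERE discards the NULL rows produced by LEFT JOIN, turning it into an inner join

Fix: Put 'c.sales > 35106' in the JOIN's ON clause instead of WHERE

Corrected query:
SELECT p.name, c.sales FROM authors p LEFT JOIN novels c ON c.author_id = p.id AND c.sales > 35106

Result:
name   | sales
-------+------
Asimov | NULL 
Borges | 58677
Orwell | 35650
Orwell | 59516
Orwell | 63970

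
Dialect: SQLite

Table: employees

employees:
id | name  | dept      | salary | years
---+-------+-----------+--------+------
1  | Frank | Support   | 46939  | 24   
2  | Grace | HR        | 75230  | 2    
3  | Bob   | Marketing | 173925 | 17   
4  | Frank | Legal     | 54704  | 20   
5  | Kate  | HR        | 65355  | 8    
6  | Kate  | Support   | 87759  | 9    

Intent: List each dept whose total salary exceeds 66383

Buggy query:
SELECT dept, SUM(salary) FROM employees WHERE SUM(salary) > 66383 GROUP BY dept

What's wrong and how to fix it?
Bug: Aggregate functions cannot appear in a WHERE clause

Fix: Move the aggregate condition to a HAVING clause

Corrected query:
SELECT dept, SUM(salary) FROM employees GROUP BY dept HAVING SUM(salary) > 66383

Result:
dept      | SUM(salary)
----------+------------
HR        | 140585     
Marketing | 173925     
Support   | 134698     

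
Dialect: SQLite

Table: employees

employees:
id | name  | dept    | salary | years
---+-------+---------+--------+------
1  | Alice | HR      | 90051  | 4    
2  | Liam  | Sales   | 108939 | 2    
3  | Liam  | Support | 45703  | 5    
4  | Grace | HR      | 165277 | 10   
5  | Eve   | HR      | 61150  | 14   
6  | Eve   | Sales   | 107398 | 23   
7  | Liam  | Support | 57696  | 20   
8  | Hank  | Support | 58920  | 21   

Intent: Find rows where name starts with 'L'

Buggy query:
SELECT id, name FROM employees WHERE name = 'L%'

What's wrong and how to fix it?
Bug: Wildcards only work with LIKE; '=' treats '%' as a literal character

Fix: Replace '=' with LIKE so 'L%' is treated as a pattern

Corrected query:
SELECT id, name FROM employees WHERE name LIKE 'L%'

Result:
id | name
---+-----
2  | Liam
3  | Liam
7  | Liam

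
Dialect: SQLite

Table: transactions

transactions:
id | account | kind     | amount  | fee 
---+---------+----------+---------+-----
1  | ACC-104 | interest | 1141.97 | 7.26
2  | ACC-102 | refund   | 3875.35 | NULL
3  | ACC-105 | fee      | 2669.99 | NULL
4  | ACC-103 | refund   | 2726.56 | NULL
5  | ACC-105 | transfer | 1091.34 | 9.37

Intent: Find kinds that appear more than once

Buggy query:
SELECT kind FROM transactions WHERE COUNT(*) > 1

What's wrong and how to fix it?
Bug: COUNT(*) is an aggregate and cannot be used in WHERE

Fix: GROUP BY kind, then filter groups with HAVING COUNT(*) > 1

Corrected query:
SELECT kind FROM transactions GROUP BY kind HAVING COUNT(*) > 1

Result:
kind  
------
refund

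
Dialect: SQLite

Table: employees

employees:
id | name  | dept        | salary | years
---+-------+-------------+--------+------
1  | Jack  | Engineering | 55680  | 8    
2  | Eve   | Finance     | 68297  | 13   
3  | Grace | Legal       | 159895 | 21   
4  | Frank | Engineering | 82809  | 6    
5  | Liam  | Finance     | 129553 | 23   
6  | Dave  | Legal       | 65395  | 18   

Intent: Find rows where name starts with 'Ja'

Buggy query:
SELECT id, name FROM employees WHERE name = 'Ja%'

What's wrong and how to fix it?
Bug: Wildcards only work with LIKE; '=' treats '%' as a literal character

Fix: Replace '=' with LIKE so 'Ja%' is treated as a pattern

Corrected query:
SELECT id, name FROM employees WHERE name LIKE 'Ja%'

Result:
id | name
---+-----
1  | Jack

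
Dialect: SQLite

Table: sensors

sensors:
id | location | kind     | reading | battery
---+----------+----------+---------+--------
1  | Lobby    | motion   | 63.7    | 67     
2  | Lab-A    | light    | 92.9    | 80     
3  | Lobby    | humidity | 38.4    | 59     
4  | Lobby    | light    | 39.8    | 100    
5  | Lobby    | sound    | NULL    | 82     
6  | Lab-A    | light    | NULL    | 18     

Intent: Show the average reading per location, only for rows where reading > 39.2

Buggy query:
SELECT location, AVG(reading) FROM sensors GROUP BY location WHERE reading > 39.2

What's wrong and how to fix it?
Bug: Row-level WHERE must come before GROUP BY in the clause order

Fix: Move the WHERE clause before GROUP BY

Corrected query:
SELECT location, AVG(reading) FROM sensors WHERE reading > 39.2 GROUP BY location

Result:
location | AVG(reading)
---------+-------------
Lab-A    | 92.9        
Lobby    | 51.75       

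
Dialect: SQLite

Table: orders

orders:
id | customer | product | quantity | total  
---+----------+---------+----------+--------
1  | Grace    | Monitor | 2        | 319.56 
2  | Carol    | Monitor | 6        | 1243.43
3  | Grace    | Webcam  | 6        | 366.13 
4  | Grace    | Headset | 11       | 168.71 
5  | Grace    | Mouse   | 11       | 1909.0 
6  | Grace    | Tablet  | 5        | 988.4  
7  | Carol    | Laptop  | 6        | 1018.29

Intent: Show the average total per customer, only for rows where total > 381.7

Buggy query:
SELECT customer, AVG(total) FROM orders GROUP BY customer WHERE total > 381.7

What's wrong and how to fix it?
Bug: WHERE cannot follow GROUP BY

Fix: Move the WHERE clause before GROUP BY

Corrected query:
SELECT customer, AVG(total) FROM orders WHERE total > 381.7 GROUP BY customer

Result:
customer | AVG(total)
---------+-----------
Carol    | 1130.86   
Grace    | 1448.7    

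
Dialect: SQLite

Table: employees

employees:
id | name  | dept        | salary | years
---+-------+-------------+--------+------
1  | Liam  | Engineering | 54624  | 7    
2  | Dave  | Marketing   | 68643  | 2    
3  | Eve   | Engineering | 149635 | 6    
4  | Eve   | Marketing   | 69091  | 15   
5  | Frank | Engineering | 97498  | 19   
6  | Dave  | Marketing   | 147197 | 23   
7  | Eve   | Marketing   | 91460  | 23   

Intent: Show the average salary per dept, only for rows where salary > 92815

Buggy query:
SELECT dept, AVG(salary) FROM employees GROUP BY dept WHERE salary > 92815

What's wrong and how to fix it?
Bug: WHERE cannot follow GROUP BY

Fix: Move the WHERE clause before GROUP BY

Corrected query:
SELECT dept, AVG(salary) FROM employees WHERE salary > 92815 GROUP BY dept

Result:
dept        | AVG(salary)
------------+------------
Engineering | 123566.5   
Marketing   | 147197     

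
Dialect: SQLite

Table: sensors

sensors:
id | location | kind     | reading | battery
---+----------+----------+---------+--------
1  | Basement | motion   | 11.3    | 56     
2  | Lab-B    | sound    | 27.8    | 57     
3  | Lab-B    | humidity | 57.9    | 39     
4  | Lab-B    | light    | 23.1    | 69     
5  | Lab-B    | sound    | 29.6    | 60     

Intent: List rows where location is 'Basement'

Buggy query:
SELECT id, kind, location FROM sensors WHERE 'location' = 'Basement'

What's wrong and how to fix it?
Bug: 'location' in single quotes is a string literal, not the column; the comparison is literal-vs-literal and never true

Fix: Reference the column as location without single quotes

Corrected query:
SELECT id, kind, location FROM sensors WHERE location = 'Basement'

Result:
id | kind   | location
---+--------+---------
1  | motion | Basement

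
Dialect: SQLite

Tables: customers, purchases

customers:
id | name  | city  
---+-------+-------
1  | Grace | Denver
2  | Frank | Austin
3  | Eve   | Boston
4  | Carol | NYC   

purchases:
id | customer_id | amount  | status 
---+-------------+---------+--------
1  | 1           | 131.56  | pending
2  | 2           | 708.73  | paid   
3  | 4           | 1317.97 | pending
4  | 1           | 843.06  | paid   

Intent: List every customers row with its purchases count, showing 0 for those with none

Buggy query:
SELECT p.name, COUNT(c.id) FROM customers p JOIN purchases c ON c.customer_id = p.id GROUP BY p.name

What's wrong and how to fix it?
Bug: INNER JOIN drops customers rows that have no matching purchases rows

Fix: Switch to LEFT JOIN to retain unmatched parent rows

Corrected query:
SELECT p.name, COUNT(c.id) FROM customers p LEFT JOIN purchases c ON c.customer_id = p.id GROUP BY p.name

Result:
name  | COUNT(c.id)
------+------------
Carol | 1          
Eve   | 0          
Frank | 1          
Grace | 2          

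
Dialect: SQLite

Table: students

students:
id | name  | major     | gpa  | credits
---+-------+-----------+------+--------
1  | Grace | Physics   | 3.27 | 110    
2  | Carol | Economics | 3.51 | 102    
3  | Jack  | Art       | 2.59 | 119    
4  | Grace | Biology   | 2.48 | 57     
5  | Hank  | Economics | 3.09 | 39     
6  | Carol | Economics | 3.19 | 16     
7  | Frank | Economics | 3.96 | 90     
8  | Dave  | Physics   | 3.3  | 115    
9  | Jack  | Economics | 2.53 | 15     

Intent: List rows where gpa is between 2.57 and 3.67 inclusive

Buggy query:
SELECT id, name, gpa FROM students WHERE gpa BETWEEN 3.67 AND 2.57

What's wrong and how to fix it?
Bug: BETWEEN expects the lower bound first; with 3.67 AND 2.57 the range is empty

Fix: Swap the bounds so the smaller value comes first

Corrected query:
SELECT id, name, gpa FROM students WHERE gpa BETWEEN 2.57 AND 3.67

Result:
id | name  | gpa 
---+-------+-----
1  | Grace | 3.27
2  | Carol | 3.51
3  | Jack  | 2.59
5  | Hank  | 3.09
6  | Carol | 3.19
8  | Dave  | 3.3 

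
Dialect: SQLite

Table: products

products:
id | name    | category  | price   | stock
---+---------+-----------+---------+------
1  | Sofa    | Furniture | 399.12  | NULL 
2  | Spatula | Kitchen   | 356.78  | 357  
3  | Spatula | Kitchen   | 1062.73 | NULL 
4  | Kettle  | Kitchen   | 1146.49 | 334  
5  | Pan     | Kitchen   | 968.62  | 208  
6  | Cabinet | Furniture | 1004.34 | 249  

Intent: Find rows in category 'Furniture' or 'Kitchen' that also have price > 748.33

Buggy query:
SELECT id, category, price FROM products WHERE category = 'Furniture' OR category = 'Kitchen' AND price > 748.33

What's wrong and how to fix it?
Bug: AND binds tighter than OR, so this parses as category = 'Furniture' OR (category = 'Kitchen' AND price > 748.33)

Fix: Group the OR with parentheses (or use IN), then AND the threshold

Corrected query:
SELECT id, category, price FROM products WHERE (category = 'Furniture' OR category = 'Kitchen') AND price > 748.33

Result:
id | category  | price  
---+-----------+--------
3  | Kitchen   | 1062.73
4  | Kitchen   | 1146.49
5  | Kitchen   | 968.62 
6  | Furniture | 1004.34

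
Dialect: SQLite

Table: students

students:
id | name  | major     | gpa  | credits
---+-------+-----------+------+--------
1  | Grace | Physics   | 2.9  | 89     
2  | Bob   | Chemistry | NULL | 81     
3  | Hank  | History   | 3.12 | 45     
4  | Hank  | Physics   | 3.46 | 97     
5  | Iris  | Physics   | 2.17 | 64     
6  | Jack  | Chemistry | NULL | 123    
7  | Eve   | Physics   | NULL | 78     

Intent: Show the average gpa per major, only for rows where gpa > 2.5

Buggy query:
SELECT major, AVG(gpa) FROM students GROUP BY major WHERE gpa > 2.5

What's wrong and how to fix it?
Bug: Row-level WHERE must come before GROUP BY in the clause order

Fix: Move the WHERE clause before GROUP BY

Corrected query:
SELECT major, AVG(gpa) FROM students WHERE gpa > 2.5 GROUP BY major

Result:
major   | AVG(gpa)
--------+---------
History | 3.12    
Physics | 3.18    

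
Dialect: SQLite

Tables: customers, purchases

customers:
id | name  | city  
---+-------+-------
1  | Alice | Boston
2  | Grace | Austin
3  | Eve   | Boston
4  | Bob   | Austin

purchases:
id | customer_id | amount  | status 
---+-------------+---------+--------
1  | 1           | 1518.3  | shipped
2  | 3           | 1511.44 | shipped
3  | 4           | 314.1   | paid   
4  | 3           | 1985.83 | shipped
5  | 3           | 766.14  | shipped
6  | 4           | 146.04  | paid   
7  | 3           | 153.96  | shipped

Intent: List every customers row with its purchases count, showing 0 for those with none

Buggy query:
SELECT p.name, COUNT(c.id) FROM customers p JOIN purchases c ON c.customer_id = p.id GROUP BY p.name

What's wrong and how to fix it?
Bug: An inner join excludes parents with zero children

Fix: Switch to LEFT JOIN to retain unmatched parent rows

Corrected query:
SELECT p.name, COUNT(c.id) FROM customers p LEFT JOIN purchases c ON c.customer_id = p.id GROUP BY p.name

Result:
name  | COUNT(c.id)
------+------------
Alice | 1          
Bob   | 2          
Eve   | 4          
Grace | 0          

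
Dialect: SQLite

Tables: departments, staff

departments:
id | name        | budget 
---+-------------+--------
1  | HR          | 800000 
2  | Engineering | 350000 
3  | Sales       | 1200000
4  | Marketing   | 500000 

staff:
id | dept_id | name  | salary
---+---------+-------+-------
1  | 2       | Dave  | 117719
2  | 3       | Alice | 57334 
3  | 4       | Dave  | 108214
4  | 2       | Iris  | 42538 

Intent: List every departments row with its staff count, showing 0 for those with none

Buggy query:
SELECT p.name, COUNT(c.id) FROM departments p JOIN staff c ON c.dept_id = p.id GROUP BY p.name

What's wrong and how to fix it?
Bug: An inner join excludes parents with zero children

Fix: Switch to LEFT JOIN to retain unmatched parent rows

Corrected query:
SELECT p.name, COUNT(c.id) FROM departments p LEFT JOIN staff c ON c.dept_id = p.id GROUP BY p.name

Result:
name        | COUNT(c.id)
------------+------------
Engineering | 2          
HR          | 0          
Marketing   | 1          
Sales       | 1          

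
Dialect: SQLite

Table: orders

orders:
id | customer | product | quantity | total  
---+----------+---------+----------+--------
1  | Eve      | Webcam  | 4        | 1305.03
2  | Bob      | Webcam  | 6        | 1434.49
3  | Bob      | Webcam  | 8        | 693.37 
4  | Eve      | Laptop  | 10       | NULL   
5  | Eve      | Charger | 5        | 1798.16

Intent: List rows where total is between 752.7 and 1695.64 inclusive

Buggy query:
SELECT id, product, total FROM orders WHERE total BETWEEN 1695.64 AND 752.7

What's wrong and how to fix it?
Bug: BETWEEN expects the lower bound first; with 1695.64 AND 752.7 the range is empty

Fix: Write BETWEEN 752.7 AND 1695.64

Corrected query:
SELECT id, product, total FROM orders WHERE total BETWEEN 752.7 AND 1695.64

Result:
id | product | total  
---+---------+--------
1  | Webcam  | 1305.03
2  | Webcam  | 1434.49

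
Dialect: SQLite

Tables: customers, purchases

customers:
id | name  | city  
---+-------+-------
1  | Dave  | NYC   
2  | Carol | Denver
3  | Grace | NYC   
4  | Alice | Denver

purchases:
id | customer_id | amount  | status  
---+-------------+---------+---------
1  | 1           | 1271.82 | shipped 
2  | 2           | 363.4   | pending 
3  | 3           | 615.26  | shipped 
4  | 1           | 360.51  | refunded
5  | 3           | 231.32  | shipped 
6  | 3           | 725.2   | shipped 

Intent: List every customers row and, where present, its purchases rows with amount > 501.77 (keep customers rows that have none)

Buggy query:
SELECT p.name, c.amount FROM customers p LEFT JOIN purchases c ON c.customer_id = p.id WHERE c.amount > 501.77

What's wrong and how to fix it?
Bug: A WHERE condition on the right-hand table after LEFT JOIN drops unmatched parents

Fix: Put 'c.amount > 501.77' in the JOIN's ON clause instead of WHERE

Corrected query:
SELECT p.name, c.amount FROM customers p LEFT JOIN purchases c ON c.customer_id = p.id AND c.amount > 501.77

Result:
name  | amount 
------+--------
Dave  | 1271.82
Carol | NULL   
Grace | 615.26 
Grace | 725.2  
Alice | NULL   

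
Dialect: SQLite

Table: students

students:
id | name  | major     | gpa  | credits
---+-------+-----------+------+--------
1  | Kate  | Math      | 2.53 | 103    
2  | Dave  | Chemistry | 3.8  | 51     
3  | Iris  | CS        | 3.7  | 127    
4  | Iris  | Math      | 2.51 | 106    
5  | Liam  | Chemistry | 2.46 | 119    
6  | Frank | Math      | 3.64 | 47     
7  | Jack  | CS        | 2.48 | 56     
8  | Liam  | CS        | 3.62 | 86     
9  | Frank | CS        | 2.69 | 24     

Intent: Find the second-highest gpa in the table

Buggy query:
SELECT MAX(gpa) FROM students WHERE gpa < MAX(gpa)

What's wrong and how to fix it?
Bug: MAX(gpa) on the right of the comparison is an aggregate-in-WHERE error

Fix: Compute the overall MAX in a subquery, then take MAX of rows below it

Corrected query:
SELECT MAX(gpa) FROM students WHERE gpa < (SELECT MAX(gpa) FROM students)

Result:
MAX(gpa)
--------
3.7     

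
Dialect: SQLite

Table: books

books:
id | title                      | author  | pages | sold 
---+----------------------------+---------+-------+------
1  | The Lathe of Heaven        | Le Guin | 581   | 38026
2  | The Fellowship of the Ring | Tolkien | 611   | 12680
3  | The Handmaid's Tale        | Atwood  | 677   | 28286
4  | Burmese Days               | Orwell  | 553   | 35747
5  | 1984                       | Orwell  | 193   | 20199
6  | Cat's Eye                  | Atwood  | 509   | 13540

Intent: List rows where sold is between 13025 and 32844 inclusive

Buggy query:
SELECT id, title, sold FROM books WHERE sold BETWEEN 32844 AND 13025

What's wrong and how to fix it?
Bug: BETWEEN expects the lower bound first; with 32844 AND 13025 the range is empty

Fix: Write BETWEEN 13025 AND 32844

Corrected query:
SELECT id, title, sold FROM books WHERE sold BETWEEN 13025 AND 32844

Result:
id | title               | sold 
---+---------------------+------
3  | The Handmaid's Tale | 28286
5  | 1984                | 20199
6  | Cat's Eye           | 13540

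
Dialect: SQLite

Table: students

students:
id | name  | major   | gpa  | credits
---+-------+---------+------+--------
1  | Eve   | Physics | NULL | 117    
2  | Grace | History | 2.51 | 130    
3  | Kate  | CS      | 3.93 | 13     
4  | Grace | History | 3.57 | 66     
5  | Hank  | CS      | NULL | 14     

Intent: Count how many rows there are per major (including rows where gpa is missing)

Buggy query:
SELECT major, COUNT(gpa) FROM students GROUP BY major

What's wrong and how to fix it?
Bug: COUNT(gpa) skips NULLs, so groups with missing gpa are undercounted

Fix: Replace COUNT(gpa) with COUNT(*)

Corrected query:
SELECT major, COUNT(*) FROM students GROUP BY major

Result:
major   | COUNT(*)
--------+---------
CS      | 2       
History | 2       
Physics | 1       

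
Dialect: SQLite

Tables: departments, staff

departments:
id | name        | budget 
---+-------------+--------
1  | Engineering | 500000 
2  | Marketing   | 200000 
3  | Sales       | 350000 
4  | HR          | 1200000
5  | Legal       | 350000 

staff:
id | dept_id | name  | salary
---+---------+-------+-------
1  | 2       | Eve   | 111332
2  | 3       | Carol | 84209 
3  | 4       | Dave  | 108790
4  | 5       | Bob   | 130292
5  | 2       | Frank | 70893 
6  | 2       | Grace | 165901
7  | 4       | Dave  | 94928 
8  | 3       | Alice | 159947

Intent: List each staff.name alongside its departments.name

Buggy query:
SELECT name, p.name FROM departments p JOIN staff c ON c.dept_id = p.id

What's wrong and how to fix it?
Bug: Both tables have a 'name' column; the unqualified reference is ambiguous

Fix: Prefix ambiguous columns with the table alias

Corrected query:
SELECT c.name, p.name FROM departments p JOIN staff c ON c.dept_id = p.id

Result:
name  | name     
------+----------
Eve   | Marketing
Carol | Sales    
Dave  | HR       
Bob   | Legal    
Frank | Marketing
Grace | Marketing
Dave  | HR       
Alice | Sales    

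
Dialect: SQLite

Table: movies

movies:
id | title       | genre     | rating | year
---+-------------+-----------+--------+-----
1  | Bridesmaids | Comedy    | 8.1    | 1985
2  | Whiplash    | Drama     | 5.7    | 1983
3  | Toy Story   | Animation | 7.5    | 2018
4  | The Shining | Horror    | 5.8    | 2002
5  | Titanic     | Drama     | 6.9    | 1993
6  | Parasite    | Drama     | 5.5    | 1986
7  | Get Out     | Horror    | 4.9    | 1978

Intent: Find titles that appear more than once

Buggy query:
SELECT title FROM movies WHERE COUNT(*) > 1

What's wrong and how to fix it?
Bug: WHERE can't reference COUNT(*); aggregates are computed after WHERE

Fix: Group first, then use HAVING for the count condition

Corrected query:
SELECT title FROM movies GROUP BY title HAVING COUNT(*) > 1

Result:
(no rows)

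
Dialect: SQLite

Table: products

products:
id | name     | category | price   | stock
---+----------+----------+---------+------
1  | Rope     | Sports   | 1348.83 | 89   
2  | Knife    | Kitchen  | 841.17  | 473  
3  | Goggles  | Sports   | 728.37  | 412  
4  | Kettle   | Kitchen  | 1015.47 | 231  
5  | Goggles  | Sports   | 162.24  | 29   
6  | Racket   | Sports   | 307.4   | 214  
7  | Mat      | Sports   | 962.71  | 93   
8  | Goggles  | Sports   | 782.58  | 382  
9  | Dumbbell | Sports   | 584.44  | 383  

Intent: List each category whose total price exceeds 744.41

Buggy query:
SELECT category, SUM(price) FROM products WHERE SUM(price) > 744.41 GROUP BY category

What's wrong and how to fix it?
Bug: Aggregate functions cannot appear in a WHERE clause

Fix: Move the aggregate condition to a HAVING clause

Corrected query:
SELECT category, SUM(price) FROM products GROUP BY category HAVING SUM(price) > 744.41

Result:
category | SUM(price)
---------+-----------
Kitchen  | 1856.64   
Sports   | 4876.57   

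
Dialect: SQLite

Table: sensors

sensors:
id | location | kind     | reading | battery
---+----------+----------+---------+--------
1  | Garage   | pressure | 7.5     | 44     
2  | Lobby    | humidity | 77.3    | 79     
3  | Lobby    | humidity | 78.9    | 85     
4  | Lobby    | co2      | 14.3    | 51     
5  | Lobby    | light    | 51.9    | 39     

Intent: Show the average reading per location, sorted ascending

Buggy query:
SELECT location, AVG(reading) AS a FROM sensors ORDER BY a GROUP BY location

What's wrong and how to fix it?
Bug: ORDER BY appears before GROUP BY; SQL clause order requires GROUP BY first

Fix: Move ORDER BY to the end, after GROUP BY

Corrected query:
SELECT location, AVG(reading) AS a FROM sensors GROUP BY location ORDER BY a

Result:
location | a   
---------+-----
Garage   | 7.5 
Lobby    | 55.6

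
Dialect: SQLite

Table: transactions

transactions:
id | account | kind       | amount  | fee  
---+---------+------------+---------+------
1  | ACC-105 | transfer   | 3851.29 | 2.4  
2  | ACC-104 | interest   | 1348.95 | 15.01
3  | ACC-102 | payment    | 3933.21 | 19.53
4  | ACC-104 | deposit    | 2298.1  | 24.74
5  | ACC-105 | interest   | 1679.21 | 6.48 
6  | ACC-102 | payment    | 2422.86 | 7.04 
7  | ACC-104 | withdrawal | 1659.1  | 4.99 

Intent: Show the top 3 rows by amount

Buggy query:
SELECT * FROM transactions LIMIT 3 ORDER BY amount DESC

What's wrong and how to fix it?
Bug: LIMIT must come after ORDER BY

Fix: Sort with ORDER BY, then apply LIMIT

Corrected query:
SELECT * FROM transactions ORDER BY amount DESC LIMIT 3

Result:
id | account | kind     | amount  | fee  
---+---------+----------+---------+------
3  | ACC-102 | payment  | 3933.21 | 19.53
1  | ACC-105 | transfer | 3851.29 | 2.4  
6  | ACC-102 | payment  | 2422.86 | 7.04 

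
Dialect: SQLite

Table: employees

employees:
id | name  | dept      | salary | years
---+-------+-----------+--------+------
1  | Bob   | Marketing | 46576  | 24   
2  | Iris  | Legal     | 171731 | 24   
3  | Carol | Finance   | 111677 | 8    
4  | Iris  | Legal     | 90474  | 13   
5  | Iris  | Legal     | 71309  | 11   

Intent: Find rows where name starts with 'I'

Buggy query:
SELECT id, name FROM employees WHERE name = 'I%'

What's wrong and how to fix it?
Bug: '=' compares the literal string including the % character; pattern matching needs LIKE

Fix: Use LIKE for wildcard pattern matching

Corrected query:
SELECT id, name FROM employees WHERE name LIKE 'I%'

Result:
id | name
---+-----
2  | Iris
4  | Iris
5  | Iris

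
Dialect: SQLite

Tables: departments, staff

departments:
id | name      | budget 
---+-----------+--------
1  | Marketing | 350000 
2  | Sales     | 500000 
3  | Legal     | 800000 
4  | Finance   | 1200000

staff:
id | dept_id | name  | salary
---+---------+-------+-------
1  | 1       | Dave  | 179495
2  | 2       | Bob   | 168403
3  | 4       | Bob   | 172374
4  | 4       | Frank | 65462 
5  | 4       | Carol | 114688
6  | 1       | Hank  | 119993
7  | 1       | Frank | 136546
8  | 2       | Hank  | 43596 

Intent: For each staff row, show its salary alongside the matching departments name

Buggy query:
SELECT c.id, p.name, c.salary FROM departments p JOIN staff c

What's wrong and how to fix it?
Bug: JOIN with no ON clause produces a cartesian product; every staff row pairs with every departments row

Fix: Specify the join condition linking the foreign key to the parent id

Corrected query:
SELECT c.id, p.name, c.salary FROM departments p JOIN staff c ON c.dept_id = p.id

Result:
id | name      | salary
---+-----------+-------
1  | Marketing | 179495
2  | Sales     | 168403
3  | Finance   | 172374
4  | Finance   | 65462 
5  | Finance   | 114688
6  | Marketing | 119993
7  | Marketing | 136546
8  | Sales     | 43596 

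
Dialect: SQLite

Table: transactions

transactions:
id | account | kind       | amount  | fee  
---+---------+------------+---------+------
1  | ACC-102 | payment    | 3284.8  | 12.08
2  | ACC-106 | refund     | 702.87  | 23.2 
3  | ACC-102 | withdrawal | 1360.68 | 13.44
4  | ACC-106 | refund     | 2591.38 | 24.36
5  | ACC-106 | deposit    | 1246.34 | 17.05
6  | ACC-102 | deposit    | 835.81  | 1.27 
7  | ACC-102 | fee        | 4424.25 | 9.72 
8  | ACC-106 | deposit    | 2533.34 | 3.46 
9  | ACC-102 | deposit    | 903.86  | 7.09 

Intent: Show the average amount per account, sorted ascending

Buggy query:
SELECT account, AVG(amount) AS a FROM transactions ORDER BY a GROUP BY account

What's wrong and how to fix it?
Bug: GROUP BY must precede ORDER BY

Fix: Reorder: SELECT … FROM … GROUP BY … ORDER BY …

Corrected query:
SELECT account, AVG(amount) AS a FROM transactions GROUP BY account ORDER BY a

Result:
account | a        
--------+----------
ACC-106 | 1768.4825
ACC-102 | 2161.88  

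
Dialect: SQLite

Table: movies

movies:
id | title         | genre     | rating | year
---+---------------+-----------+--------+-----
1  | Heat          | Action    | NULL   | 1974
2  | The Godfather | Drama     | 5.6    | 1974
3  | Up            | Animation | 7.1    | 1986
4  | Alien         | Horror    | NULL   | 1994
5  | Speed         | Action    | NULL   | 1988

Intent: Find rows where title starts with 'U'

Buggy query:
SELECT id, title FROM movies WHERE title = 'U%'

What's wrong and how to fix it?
Bug: '=' compares the literal string including the % character; pattern matching needs LIKE

Fix: Replace '=' with LIKE so 'U%' is treated as a pattern

Corrected query:
SELECT id, title FROM movies WHERE title LIKE 'U%'

Result:
id | title
---+------
3  | Up   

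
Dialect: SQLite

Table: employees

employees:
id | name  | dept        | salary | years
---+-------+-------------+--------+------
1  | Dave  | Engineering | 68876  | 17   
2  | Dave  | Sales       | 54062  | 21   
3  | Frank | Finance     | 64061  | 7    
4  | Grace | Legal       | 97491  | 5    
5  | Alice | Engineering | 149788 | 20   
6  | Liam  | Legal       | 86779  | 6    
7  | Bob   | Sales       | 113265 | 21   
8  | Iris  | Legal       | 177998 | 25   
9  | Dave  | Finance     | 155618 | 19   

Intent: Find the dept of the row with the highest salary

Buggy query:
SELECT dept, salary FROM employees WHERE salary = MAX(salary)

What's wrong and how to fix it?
Bug: MAX(salary) is an aggregate and cannot be used directly in WHERE

Fix: Use a subquery: WHERE salary = (SELECT MAX(salary) FROM employees)

Corrected query:
SELECT dept, salary FROM employees WHERE salary = (SELECT MAX(salary) FROM employees)

Result:
dept  | salary
------+-------
Legal | 177998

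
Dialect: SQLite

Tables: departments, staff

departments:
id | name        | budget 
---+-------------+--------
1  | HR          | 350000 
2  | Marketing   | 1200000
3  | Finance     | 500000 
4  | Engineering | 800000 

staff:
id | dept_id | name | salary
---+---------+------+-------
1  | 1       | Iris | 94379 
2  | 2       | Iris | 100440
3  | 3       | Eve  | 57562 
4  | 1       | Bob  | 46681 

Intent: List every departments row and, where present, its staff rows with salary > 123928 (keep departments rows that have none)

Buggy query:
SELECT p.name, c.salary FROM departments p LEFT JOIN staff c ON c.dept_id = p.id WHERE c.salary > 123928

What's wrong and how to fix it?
Bug: Filtering c.salary in WHERE discards the NULL rows produced by LEFT JOIN, turning it into an inner join

Fix: Put 'c.salary > 123928' in the JOIN's ON clause instead of WHERE

Corrected query:
SELECT p.name, c.salary FROM departments p LEFT JOIN staff c ON c.dept_id = p.id AND c.salary > 123928

Result:
name        | salary
------------+-------
HR          | NULL  
Marketing   | NULL  
Finance     | NULL  
Engineering | NULL  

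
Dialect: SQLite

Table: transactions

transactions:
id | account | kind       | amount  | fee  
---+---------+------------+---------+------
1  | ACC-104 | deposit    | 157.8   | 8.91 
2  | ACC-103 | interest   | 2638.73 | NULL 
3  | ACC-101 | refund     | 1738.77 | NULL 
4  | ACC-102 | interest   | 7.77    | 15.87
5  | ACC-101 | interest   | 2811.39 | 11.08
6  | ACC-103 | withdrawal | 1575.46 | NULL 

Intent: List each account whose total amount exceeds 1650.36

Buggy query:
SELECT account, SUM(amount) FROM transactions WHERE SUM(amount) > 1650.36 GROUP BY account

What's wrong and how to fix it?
Bug: SUM(amount) is an aggregate, but WHERE filters rows before aggregation

Fix: Use HAVING (which filters groups after aggregation) instead of WHERE

Corrected query:
SELECT account, SUM(amount) FROM transactions GROUP BY account HAVING SUM(amount) > 1650.36

Result:
account | SUM(amount)
--------+------------
ACC-101 | 4550.16    
ACC-103 | 4214.19    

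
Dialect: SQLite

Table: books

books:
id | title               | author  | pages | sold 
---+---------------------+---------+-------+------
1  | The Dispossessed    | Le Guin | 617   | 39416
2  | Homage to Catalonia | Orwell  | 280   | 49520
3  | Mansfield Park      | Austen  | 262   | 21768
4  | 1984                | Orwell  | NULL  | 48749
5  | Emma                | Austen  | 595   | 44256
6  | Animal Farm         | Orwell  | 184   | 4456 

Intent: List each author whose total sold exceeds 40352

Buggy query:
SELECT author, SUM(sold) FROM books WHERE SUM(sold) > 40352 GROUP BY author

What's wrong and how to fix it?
Bug: Aggregate functions cannot appear in a WHERE clause

Fix: Use HAVING (which filters groups after aggregation) instead of WHERE

Corrected query:
SELECT author, SUM(sold) FROM books GROUP BY author HAVING SUM(sold) > 40352

Result:
author | SUM(sold)
-------+----------
Austen | 66024    
Orwell | 102725   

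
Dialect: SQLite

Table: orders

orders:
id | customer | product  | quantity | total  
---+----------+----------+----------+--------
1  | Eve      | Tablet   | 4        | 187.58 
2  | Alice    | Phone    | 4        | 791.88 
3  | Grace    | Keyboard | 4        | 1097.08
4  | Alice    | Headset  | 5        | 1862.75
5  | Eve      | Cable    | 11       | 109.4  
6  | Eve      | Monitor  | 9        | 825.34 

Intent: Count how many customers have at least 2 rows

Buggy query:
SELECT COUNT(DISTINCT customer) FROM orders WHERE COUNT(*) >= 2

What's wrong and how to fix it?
Bug: WHERE filters individual rows, not groups, so a group-level COUNT is invalid there

Fix: Use a subquery that GROUPs and filters with HAVING, then count its rows

Corrected query:
SELECT COUNT(*) FROM (SELECT customer FROM orders GROUP BY customer HAVING COUNT(*) >= 2)

Result:
COUNT(*)
--------
2       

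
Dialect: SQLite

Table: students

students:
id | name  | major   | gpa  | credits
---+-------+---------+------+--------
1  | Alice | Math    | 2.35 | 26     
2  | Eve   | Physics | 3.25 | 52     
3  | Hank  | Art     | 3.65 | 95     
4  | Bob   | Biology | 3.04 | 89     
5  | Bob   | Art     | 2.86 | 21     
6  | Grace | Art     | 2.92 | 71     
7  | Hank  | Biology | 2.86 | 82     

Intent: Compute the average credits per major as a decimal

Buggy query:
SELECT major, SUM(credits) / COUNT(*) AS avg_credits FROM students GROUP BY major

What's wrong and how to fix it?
Bug: Both operands are integers, so '/' performs integer division and truncates

Fix: Multiply by 1.0 (or CAST to REAL) to force floating-point division

Corrected query:
SELECT major, SUM(credits) * 1.0 / COUNT(*) AS avg_credits FROM students GROUP BY major

Result:
major   | avg_credits
--------+------------
Art     | 62.333333  
Biology | 85.5       
Math    | 26         
Physics | 52         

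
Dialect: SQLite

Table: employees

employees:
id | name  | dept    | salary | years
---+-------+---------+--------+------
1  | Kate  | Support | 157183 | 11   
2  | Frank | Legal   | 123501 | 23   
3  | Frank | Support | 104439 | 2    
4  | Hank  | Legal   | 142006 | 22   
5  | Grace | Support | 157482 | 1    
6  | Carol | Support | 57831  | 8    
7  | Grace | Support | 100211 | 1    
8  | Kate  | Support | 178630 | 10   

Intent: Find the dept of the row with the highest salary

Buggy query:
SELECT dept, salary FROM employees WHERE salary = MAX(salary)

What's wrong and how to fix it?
Bug: MAX(salary) is an aggregate and cannot be used directly in WHERE

Fix: Use a subquery: WHERE salary = (SELECT MAX(salary) FROM employees)

Corrected query:
SELECT dept, salary FROM employees WHERE salary = (SELECT MAX(salary) FROM employees)

Result:
dept    | salary
--------+-------
Support | 178630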